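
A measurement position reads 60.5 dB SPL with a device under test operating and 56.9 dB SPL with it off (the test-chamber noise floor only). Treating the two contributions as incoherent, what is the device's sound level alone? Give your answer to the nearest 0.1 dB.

Subtract intensities: L_src = 10·log₁₀(10^(L_total/10) − 10^(L_bg/10)).
L_src = 10·log₁₀(10^(60.5/10) − 10^(56.9/10)) = 10·log₁₀(632200) = 58.0 dB SPL.

58.0 dB SPL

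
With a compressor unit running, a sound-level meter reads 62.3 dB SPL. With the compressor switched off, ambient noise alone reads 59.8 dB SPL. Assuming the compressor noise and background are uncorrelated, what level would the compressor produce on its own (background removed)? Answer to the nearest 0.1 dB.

Subtract intensities: L_src = 10·log₁₀(10^(L_total/10) − 10^(L_bg/10)).
L_src = 10·log₁₀(10^(62.3/10) − 10^(59.8/10)) = 10·log₁₀(743300) = 58.7 dB SPL.

58.7 dB SPL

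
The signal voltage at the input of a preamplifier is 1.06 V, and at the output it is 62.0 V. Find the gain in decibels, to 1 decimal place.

35.3 dB

Voltage ratio → dB uses the 20·log₁₀ form:
20·log₁₀(62.0/1.06) = 20·log₁₀(58.49) = 35.3 dB.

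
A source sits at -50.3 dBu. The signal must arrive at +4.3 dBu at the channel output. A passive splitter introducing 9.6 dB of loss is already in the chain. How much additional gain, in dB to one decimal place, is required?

The required make-up gain is the shortfall in the dB sum.
G = +4.3 − (-50.3) + 9.6 = 64.2 dB.

64.2 dB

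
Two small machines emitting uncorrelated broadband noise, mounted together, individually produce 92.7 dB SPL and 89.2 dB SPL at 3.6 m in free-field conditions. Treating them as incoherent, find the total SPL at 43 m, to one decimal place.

72.8 dB SPL

Combined at 3.6 m: 10·log₁₀(10^(92.7/10)+10^(89.2/10)) = 94.30 dB SPL.
Then apply −20·log₁₀(43/3.6) = -21.54 dB → 72.8 dB SPL.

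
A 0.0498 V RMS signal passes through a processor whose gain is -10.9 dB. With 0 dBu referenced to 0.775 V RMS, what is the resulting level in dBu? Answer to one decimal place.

Input level: 20·log₁₀(0.0498/0.775) = -23.84 dBu.
Output: -23.84 − 10.9 = -34.7 dBu.

-34.7 dBu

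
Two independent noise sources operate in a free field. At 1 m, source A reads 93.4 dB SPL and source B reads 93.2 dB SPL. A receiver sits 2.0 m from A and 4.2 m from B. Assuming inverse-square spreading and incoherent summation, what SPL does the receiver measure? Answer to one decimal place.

At the listener: L_A = 93.4 − 20·log₁₀(2.0) = 87.38 dB; L_B = 93.2 − 20·log₁₀(4.2) = 80.74 dB.
Combined: 10·log₁₀(10^(87.38/10)+10^(80.74/10)) = 88.2 dB SPL.

88.2 dB SPL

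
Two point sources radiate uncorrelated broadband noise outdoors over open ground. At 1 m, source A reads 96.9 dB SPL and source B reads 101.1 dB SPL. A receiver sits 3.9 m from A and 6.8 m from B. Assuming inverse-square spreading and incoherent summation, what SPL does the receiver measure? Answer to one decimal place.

At the listener: L_A = 96.9 − 20·log₁₀(3.9) = 85.08 dB; L_B = 101.1 − 20·log₁₀(6.8) = 84.45 dB.
Combined: 10·log₁₀(10^(85.08/10)+10^(84.45/10)) = 87.8 dB SPL.

87.8 dB SPL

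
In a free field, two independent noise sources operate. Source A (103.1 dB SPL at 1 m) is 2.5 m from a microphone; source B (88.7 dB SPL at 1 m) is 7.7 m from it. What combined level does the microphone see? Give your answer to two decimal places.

At the listener: L_A = 103.1 − 20·log₁₀(2.5) = 95.141 dB; L_B = 88.7 − 20·log₁₀(7.7) = 70.970 dB.
Combined: 10·log₁₀(10^(95.141/10)+10^(70.970/10)) = 95.16 dB SPL.

95.16 dB SPL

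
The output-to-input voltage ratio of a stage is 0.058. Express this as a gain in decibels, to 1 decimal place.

-24.7 dB

Voltage ratio → dB uses the 20·log₁₀ form:
20·log₁₀(0.058) = -24.7 dB.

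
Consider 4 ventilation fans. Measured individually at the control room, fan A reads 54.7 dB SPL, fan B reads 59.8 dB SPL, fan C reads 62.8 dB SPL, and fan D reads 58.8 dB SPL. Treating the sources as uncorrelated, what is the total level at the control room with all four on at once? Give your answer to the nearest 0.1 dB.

Add the sources as powers (linear), then convert back to dB:
L_total = 10·log₁₀(10^(54.7/10) + 10^(59.8/10) + 10^(62.8/10) + 10^(58.8/10)) = 10·log₁₀(3914000) = 65.9 dB SPL.

65.9 dB SPL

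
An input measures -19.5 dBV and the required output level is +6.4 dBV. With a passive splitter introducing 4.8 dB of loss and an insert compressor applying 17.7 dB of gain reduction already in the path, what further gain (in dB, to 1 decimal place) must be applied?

48.4 dB

The required make-up gain is the shortfall in the dB sum.
G = +6.4 − (-19.5) + 4.8 + 17.7 = 48.4 dB.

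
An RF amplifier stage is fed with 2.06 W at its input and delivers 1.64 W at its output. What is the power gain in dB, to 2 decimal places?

Power is a power quantity, so gain = 10·log₁₀(P_out/P_in).
10·log₁₀(1.64/2.06) = 10·log₁₀(0.7961) = -0.99 dB.

-0.99 dB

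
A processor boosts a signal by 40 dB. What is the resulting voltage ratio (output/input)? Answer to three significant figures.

Voltage ratio = 10^(dB/20).
10^(40/20) = 10^(2.000) = 100.

100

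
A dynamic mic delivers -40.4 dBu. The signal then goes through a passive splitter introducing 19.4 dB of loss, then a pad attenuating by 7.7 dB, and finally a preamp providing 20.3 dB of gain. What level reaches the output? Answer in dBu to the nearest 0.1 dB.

-47.2 dBu

Cascaded gains and losses add directly in dB.
-40.4 − 19.4 − 7.7 + 20.3 = -47.2 dBu.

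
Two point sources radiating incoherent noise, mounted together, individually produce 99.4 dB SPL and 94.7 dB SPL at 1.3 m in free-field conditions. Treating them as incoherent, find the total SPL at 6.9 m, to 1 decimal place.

Combined at 1.3 m: 10·log₁₀(10^(99.4/10)+10^(94.7/10)) = 100.67 dB SPL.
Then apply −20·log₁₀(6.9/1.3) = -14.50 dB → 86.2 dB SPL.

86.2 dB SPL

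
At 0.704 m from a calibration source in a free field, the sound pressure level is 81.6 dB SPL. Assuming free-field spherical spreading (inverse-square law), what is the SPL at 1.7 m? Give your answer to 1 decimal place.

Inverse-square spreading gives ΔL = −20·log₁₀(d₂/d₁).
ΔL = −20·log₁₀(1.7/0.704) = -7.66 dB, so L₂ = 81.6 + (-7.66) = 73.9 dB SPL.

73.9 dB SPL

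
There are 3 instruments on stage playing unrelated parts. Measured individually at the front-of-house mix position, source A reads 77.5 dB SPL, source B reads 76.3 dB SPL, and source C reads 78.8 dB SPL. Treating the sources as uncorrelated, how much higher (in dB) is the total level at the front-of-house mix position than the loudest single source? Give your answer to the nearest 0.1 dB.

Uncorrelated sources add in intensity (power), not in dB.
L_total = 10·log₁₀(10^(77.5/10) + 10^(76.3/10) + 10^(78.8/10)) = 82.42 dB SPL.
Excess over the loudest (78.8 dB): 82.42 − 78.8 = 3.6 dB.

3.6 dB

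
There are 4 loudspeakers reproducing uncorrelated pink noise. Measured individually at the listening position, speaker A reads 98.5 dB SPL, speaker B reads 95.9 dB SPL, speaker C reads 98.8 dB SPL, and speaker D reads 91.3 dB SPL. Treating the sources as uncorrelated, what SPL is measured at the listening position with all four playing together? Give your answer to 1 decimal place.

103.0 dB SPL

Uncorrelated sources add in intensity (power), not in dB.
L_total = 10·log₁₀(10^(98.5/10) + 10^(95.9/10) + 10^(98.8/10) + 10^(91.3/10)) = 10·log₁₀(19905000000) = 103.0 dB SPL.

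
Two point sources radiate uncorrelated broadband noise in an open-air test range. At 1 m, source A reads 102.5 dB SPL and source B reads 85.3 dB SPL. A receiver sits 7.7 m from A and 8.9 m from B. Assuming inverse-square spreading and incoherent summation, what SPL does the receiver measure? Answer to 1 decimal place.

84.8 dB SPL

At the listener: L_A = 102.5 − 20·log₁₀(7.7) = 84.77 dB; L_B = 85.3 − 20·log₁₀(8.9) = 66.31 dB.
Combined: 10·log₁₀(10^(84.77/10)+10^(66.31/10)) = 84.8 dB SPL.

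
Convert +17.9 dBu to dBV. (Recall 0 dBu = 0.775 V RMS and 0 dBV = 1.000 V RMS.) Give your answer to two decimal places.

+15.69 dBV

The offset between the scales is 20·log₁₀(0.775/1.000) = −2.214 dB.
So dBV = +17.9 − 2.214 = +15.69 dBV.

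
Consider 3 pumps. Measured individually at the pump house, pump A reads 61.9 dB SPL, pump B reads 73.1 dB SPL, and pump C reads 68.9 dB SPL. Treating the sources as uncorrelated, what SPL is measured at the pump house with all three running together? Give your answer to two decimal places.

74.73 dB SPL

Incoherent sources sum as intensities:
L_total = 10·log₁₀(10^(61.9/10) + 10^(73.1/10) + 10^(68.9/10)) = 10·log₁₀(29730000) = 74.73 dB SPL.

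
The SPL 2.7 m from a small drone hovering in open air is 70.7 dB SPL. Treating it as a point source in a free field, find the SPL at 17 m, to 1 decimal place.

54.7 dB SPL

For a point source in a free field, ΔL = −20·log₁₀(d₂/d₁).
ΔL = −20·log₁₀(17/2.7) = -15.98 dB, so L₂ = 70.7 + (-15.98) = 54.7 dB SPL.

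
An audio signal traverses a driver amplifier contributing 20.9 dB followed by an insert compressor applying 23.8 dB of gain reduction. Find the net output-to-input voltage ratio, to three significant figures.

0.716

Net gain = 20.9 + (−23.8) = -2.9 dB.
Voltage ratio = 10^(-2.9/20) = 0.716.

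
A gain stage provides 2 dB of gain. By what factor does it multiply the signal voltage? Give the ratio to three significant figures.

Voltage ratio = 10^(dB/20).
10^(2/20) = 10^(0.1000) = 1.26.

1.26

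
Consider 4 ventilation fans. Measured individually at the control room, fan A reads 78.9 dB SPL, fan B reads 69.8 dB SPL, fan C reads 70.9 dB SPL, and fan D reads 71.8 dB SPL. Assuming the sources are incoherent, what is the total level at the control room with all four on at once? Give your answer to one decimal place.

Add the sources as powers (linear), then convert back to dB:
L_total = 10·log₁₀(10^(78.9/10) + 10^(69.8/10) + 10^(70.9/10) + 10^(71.8/10)) = 10·log₁₀(114600000) = 80.6 dB SPL.

80.6 dB SPL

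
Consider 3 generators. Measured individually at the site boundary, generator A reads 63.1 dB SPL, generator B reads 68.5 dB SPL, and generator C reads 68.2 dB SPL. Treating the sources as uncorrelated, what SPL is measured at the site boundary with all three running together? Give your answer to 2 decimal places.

Incoherent sources sum as intensities:
L_total = 10·log₁₀(10^(63.1/10) + 10^(68.5/10) + 10^(68.2/10)) = 10·log₁₀(15730000) = 71.97 dB SPL.

71.97 dB SPL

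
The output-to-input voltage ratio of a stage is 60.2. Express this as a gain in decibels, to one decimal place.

35.6 dB

Voltage is an amplitude quantity, so gain = 20·log₁₀(V_out/V_in).
20·log₁₀(60.2) = 35.6 dB.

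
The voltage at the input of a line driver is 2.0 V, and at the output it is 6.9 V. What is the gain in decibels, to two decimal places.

10.76 dB

Voltage ratio → dB uses the 20·log₁₀ form:
20·log₁₀(6.9/2.0) = 20·log₁₀(3.450) = 10.76 dB.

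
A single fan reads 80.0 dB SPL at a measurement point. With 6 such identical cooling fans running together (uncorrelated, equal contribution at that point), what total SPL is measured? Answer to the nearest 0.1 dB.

87.8 dB SPL

6 equal incoherent sources raise the level by 10·log₁₀(6) = 7.78 dB.
L_total = 80.0 + 7.78 = 87.8 dB SPL.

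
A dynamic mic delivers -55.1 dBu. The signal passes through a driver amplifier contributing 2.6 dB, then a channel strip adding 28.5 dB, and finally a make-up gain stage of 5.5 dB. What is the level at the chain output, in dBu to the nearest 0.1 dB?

-18.5 dBu

Gain stages sum in dB:
-55.1 + 2.6 + 28.5 + 5.5 = -18.5 dBu.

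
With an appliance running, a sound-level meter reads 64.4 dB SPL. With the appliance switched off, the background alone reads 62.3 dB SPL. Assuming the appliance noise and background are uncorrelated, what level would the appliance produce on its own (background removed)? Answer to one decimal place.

60.2 dB SPL

Subtract intensities: L_src = 10·log₁₀(10^(L_total/10) − 10^(L_bg/10)).
L_src = 10·log₁₀(10^(64.4/10) − 10^(62.3/10)) = 10·log₁₀(1056000) = 60.2 dB SPL.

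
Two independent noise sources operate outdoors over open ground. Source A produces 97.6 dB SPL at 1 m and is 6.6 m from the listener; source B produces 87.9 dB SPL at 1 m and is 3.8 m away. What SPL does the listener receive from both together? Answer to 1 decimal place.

82.4 dB SPL

At the listener: L_A = 97.6 − 20·log₁₀(6.6) = 81.21 dB; L_B = 87.9 − 20·log₁₀(3.8) = 76.30 dB.
Combined: 10·log₁₀(10^(81.21/10)+10^(76.30/10)) = 82.4 dB SPL.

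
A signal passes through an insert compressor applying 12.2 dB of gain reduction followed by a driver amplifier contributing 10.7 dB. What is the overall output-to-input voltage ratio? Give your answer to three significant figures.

0.841

Net gain = (−12.2) + 10.7 = -1.5 dB.
Voltage ratio = 10^(-1.5/20) = 0.841.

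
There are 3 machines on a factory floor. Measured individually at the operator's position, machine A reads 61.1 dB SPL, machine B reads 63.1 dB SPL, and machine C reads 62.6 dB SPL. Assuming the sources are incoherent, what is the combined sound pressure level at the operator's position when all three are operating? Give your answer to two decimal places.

Uncorrelated sources add in intensity (power), not in dB.
L_total = 10·log₁₀(10^(61.1/10) + 10^(63.1/10) + 10^(62.6/10)) = 10·log₁₀(5150000) = 67.12 dB SPL.

67.12 dB SPL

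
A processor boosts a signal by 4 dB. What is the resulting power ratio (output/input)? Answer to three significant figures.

Power ratio = 10^(dB/10).
10^(4/10) = 10^(0.4000) = 2.51.

2.51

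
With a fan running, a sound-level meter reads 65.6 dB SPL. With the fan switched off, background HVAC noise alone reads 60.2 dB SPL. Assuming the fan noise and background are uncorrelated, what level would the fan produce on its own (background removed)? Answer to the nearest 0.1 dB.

64.1 dB SPL

Background correction is a power subtraction:
L_src = 10·log₁₀(10^(65.6/10) − 10^(60.2/10)) = 10·log₁₀(2584000) = 64.1 dB SPL.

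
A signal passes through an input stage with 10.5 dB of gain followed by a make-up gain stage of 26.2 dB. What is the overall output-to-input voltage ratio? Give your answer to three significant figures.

68.4

Net gain = 10.5 + 26.2 = 36.7 dB.
Voltage ratio = 10^(36.7/20) = 68.4.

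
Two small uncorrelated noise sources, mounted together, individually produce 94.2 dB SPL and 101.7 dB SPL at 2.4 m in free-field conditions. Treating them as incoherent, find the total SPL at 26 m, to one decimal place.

Combined at 2.4 m: 10·log₁₀(10^(94.2/10)+10^(101.7/10)) = 102.41 dB SPL.
Then apply −20·log₁₀(26/2.4) = -20.70 dB → 81.7 dB SPL.

81.7 dB SPL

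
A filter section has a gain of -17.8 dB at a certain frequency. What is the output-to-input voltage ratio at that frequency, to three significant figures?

0.129

Voltage ratio = 10^(dB/20).
10^(-17.8/20) = 10^(-0.8900) = 0.129.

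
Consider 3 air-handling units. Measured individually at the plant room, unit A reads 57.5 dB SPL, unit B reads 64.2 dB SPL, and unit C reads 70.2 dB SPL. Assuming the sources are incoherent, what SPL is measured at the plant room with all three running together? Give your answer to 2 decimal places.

71.36 dB SPL

Incoherent sources sum as intensities:
L_total = 10·log₁₀(10^(57.5/10) + 10^(64.2/10) + 10^(70.2/10)) = 10·log₁₀(13660000) = 71.36 dB SPL.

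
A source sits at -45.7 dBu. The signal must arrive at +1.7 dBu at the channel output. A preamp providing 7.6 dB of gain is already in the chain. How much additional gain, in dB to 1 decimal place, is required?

The required make-up gain is the shortfall in the dB sum.
G = +1.7 − (-45.7) − 7.6 = 39.8 dB.

39.8 dB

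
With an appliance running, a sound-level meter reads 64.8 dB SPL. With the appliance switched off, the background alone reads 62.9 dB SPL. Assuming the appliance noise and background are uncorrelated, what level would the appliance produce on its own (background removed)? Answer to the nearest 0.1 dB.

Subtract intensities: L_src = 10·log₁₀(10^(L_total/10) − 10^(L_bg/10)).
L_src = 10·log₁₀(10^(64.8/10) − 10^(62.9/10)) = 10·log₁₀(1070000) = 60.3 dB SPL.

60.3 dB SPL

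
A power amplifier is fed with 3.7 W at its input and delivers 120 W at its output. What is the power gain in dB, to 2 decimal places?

Power ratio → dB uses the 10·log₁₀ form:
10·log₁₀(120/3.7) = 10·log₁₀(32.43) = 15.11 dB.

15.11 dB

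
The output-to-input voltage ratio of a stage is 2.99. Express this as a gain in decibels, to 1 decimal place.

For a voltage ratio, dB = 20·log₁₀(V₂/V₁).
20·log₁₀(2.99) = 9.5 dB.

9.5 dB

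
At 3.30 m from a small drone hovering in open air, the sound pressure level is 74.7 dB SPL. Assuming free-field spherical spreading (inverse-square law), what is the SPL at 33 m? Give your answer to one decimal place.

54.7 dB SPL

For a point source in a free field, ΔL = −20·log₁₀(d₂/d₁).
ΔL = −20·log₁₀(33/3.30) = -20.00 dB, so L₂ = 74.7 + (-20.00) = 54.7 dB SPL.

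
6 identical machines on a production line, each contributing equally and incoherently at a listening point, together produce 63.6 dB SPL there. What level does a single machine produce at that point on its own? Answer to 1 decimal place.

55.8 dB SPL

6 equal incoherent sources add 10·log₁₀(6) = 7.78 dB over one source.
L_one = 63.6 − 7.78 = 55.8 dB SPL.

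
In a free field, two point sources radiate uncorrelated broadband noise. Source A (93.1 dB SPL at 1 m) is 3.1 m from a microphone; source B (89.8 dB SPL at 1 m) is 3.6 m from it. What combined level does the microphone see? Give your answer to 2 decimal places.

At the listener: L_A = 93.1 − 20·log₁₀(3.1) = 83.273 dB; L_B = 89.8 − 20·log₁₀(3.6) = 78.674 dB.
Combined: 10·log₁₀(10^(83.273/10)+10^(78.674/10)) = 84.57 dB SPL.

84.57 dB SPL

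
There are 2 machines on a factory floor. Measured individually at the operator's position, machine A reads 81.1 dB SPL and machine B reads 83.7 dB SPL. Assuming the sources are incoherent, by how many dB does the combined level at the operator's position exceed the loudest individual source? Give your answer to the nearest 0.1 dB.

1.9 dB

Add the sources as powers (linear), then convert back to dB:
L_total = 10·log₁₀(10^(81.1/10) + 10^(83.7/10)) = 85.60 dB SPL.
Excess over the loudest (83.7 dB): 85.60 − 83.7 = 1.9 dB.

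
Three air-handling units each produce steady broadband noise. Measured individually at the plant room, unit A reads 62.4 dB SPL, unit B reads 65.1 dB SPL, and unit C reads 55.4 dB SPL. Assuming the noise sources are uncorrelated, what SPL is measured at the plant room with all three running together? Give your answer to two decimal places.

Uncorrelated sources add in intensity (power), not in dB.
L_total = 10·log₁₀(10^(62.4/10) + 10^(65.1/10) + 10^(55.4/10)) = 10·log₁₀(5320000) = 67.26 dB SPL.

67.26 dB SPL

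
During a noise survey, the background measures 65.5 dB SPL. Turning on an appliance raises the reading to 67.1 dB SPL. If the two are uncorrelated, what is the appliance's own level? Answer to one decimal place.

Background correction is a power subtraction:
L_src = 10·log₁₀(10^(67.1/10) − 10^(65.5/10)) = 10·log₁₀(1580000) = 62.0 dB SPL.

62.0 dB SPL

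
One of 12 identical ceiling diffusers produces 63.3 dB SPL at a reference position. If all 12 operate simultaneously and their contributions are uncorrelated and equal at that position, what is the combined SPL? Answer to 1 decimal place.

74.1 dB SPL

12 equal incoherent sources raise the level by 10·log₁₀(12) = 10.79 dB.
L_total = 63.3 + 10.79 = 74.1 dB SPL.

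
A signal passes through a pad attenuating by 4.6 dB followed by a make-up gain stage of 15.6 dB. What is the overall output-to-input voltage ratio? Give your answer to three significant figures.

Net gain = (−4.6) + 15.6 = 11.0 dB.
Voltage ratio = 10^(11.0/20) = 3.55.

3.55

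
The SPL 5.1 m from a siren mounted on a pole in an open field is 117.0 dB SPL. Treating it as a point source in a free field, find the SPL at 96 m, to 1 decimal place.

Free-field point source: level drops by 20·log₁₀ of the distance ratio.
ΔL = −20·log₁₀(96/5.1) = -25.49 dB, so L₂ = 117.0 + (-25.49) = 91.5 dB SPL.

91.5 dB SPL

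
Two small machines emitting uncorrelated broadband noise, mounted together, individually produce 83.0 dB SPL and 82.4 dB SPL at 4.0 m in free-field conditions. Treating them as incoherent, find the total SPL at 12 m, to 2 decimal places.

76.18 dB SPL

Combined at 4.0 m: 10·log₁₀(10^(83.0/10)+10^(82.4/10)) = 85.721 dB SPL.
Then apply −20·log₁₀(12/4.0) = -9.542 dB → 76.18 dB SPL.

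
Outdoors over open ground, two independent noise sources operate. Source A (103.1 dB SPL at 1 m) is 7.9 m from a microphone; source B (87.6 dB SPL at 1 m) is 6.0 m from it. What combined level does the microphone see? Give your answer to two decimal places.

At the listener: L_A = 103.1 − 20·log₁₀(7.9) = 85.147 dB; L_B = 87.6 − 20·log₁₀(6.0) = 72.037 dB.
Combined: 10·log₁₀(10^(85.147/10)+10^(72.037/10)) = 85.35 dB SPL.

85.35 dB SPL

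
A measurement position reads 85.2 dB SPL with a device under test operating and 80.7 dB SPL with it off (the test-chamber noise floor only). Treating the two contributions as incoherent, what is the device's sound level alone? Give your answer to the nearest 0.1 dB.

83.3 dB SPL

Subtract intensities: L_src = 10·log₁₀(10^(L_total/10) − 10^(L_bg/10)).
L_src = 10·log₁₀(10^(85.2/10) − 10^(80.7/10)) = 10·log₁₀(213600000) = 83.3 dB SPL.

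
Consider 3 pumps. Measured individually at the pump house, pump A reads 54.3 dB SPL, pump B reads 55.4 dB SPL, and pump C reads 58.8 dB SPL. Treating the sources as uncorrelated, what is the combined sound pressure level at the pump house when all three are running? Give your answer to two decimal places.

Uncorrelated sources add in intensity (power), not in dB.
L_total = 10·log₁₀(10^(54.3/10) + 10^(55.4/10) + 10^(58.8/10)) = 10·log₁₀(1374000) = 61.38 dB SPL.

61.38 dB SPL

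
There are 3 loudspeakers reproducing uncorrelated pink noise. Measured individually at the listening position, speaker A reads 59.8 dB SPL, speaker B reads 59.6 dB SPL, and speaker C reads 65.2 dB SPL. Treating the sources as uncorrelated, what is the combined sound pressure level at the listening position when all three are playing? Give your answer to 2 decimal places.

Incoherent sources sum as intensities:
L_total = 10·log₁₀(10^(59.8/10) + 10^(59.6/10) + 10^(65.2/10)) = 10·log₁₀(5178000) = 67.14 dB SPL.

67.14 dB SPL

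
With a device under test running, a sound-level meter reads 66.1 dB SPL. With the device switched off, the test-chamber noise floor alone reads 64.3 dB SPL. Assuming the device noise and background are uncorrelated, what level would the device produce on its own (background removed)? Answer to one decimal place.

61.4 dB SPL

Subtract intensities: L_src = 10·log₁₀(10^(L_total/10) − 10^(L_bg/10)).
L_src = 10·log₁₀(10^(66.1/10) − 10^(64.3/10)) = 10·log₁₀(1382000) = 61.4 dB SPL.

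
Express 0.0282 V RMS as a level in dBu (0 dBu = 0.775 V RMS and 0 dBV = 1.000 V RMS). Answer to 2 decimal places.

-28.78 dBu

dBu = 20·log₁₀(V / 0.775 V).
20·log₁₀(0.0282/0.775) = -28.78 dBu.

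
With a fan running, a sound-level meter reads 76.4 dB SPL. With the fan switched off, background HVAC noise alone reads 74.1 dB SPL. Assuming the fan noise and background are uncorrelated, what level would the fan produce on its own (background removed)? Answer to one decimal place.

72.5 dB SPL

Subtract intensities: L_src = 10·log₁₀(10^(L_total/10) − 10^(L_bg/10)).
L_src = 10·log₁₀(10^(76.4/10) − 10^(74.1/10)) = 10·log₁₀(17950000) = 72.5 dB SPL.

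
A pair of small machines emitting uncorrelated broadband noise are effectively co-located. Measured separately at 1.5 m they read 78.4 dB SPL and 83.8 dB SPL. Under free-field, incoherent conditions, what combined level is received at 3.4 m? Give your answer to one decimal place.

Combined at 1.5 m: 10·log₁₀(10^(78.4/10)+10^(83.8/10)) = 84.90 dB SPL.
Then apply −20·log₁₀(3.4/1.5) = -7.11 dB → 77.8 dB SPL.

77.8 dB SPL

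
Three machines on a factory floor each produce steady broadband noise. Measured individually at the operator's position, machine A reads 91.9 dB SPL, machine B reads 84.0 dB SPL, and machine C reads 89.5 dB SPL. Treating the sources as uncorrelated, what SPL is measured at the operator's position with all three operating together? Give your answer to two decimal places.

Incoherent sources sum as intensities:
L_total = 10·log₁₀(10^(91.9/10) + 10^(84.0/10) + 10^(89.5/10)) = 10·log₁₀(2691000000) = 94.30 dB SPL.

94.30 dB SPL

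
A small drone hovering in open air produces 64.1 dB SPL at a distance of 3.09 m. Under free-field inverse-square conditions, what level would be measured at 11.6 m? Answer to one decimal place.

Inverse-square spreading gives ΔL = −20·log₁₀(d₂/d₁).
ΔL = −20·log₁₀(11.6/3.09) = -11.49 dB, so L₂ = 64.1 + (-11.49) = 52.6 dB SPL.

52.6 dB SPL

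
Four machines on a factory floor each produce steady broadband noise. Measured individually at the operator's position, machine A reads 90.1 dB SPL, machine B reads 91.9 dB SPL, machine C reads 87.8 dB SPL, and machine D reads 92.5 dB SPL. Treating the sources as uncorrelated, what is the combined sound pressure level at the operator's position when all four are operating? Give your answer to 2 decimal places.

Uncorrelated sources add in intensity (power), not in dB.
L_total = 10·log₁₀(10^(90.1/10) + 10^(91.9/10) + 10^(87.8/10) + 10^(92.5/10)) = 10·log₁₀(4953000000) = 96.95 dB SPL.

96.95 dB SPL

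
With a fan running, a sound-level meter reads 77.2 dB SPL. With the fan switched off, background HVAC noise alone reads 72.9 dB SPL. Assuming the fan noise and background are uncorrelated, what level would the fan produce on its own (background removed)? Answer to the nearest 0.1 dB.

75.2 dB SPL

Remove the background by subtracting linear intensities:
L_src = 10·log₁₀(10^(77.2/10) − 10^(72.9/10)) = 10·log₁₀(32980000) = 75.2 dB SPL.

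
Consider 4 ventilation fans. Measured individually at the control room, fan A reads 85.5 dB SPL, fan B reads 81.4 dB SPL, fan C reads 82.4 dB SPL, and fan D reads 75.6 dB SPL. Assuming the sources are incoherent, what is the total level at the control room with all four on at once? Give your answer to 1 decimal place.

88.5 dB SPL

Incoherent sources sum as intensities:
L_total = 10·log₁₀(10^(85.5/10) + 10^(81.4/10) + 10^(82.4/10) + 10^(75.6/10)) = 10·log₁₀(702900000) = 88.5 dB SPL.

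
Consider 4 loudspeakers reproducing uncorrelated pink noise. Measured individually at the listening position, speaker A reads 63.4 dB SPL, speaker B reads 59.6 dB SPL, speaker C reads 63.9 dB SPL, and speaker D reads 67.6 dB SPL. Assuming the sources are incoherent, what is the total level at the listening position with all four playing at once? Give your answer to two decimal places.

Add the sources as powers (linear), then convert back to dB:
L_total = 10·log₁₀(10^(63.4/10) + 10^(59.6/10) + 10^(63.9/10) + 10^(67.6/10)) = 10·log₁₀(11310000) = 70.53 dB SPL.

70.53 dB SPL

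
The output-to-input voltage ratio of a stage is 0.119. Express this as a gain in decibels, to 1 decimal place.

-18.5 dB

Voltage is an amplitude quantity, so gain = 20·log₁₀(V_out/V_in).
20·log₁₀(0.119) = -18.5 dB.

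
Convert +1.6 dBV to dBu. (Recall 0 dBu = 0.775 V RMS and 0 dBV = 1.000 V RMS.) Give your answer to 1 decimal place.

The offset between the scales is 20·log₁₀(0.775/1.000) = −2.214 dB.
So dBu = +1.6 + 2.214 = +3.8 dBu.

+3.8 dBu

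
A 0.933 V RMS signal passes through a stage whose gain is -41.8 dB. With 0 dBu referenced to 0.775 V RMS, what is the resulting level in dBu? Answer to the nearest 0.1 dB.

Input level: 20·log₁₀(0.933/0.775) = 1.61 dBu.
Output: 1.61 − 41.8 = -40.2 dBu.

-40.2 dBu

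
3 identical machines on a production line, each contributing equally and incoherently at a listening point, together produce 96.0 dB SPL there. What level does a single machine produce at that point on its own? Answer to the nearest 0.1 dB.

91.2 dB SPL

3 equal incoherent sources add 10·log₁₀(3) = 4.77 dB over one source.
L_one = 96.0 − 4.77 = 91.2 dB SPL.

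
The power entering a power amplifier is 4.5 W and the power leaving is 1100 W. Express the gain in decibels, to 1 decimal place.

For a power ratio, dB = 10·log₁₀(P₂/P₁).
10·log₁₀(1100/4.5) = 10·log₁₀(244.4) = 23.9 dB.

23.9 dB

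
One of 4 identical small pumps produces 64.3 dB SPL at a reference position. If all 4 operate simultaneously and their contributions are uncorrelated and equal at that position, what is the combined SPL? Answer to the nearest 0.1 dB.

4 equal incoherent sources raise the level by 10·log₁₀(4) = 6.02 dB.
L_total = 64.3 + 6.02 = 70.3 dB SPL.

70.3 dB SPL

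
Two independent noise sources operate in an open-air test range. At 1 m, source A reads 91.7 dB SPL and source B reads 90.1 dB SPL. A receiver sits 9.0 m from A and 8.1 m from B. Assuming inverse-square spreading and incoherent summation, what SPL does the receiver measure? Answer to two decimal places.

At the listener: L_A = 91.7 − 20·log₁₀(9.0) = 72.615 dB; L_B = 90.1 − 20·log₁₀(8.1) = 71.930 dB.
Combined: 10·log₁₀(10^(72.615/10)+10^(71.930/10)) = 75.30 dB SPL.

75.30 dB SPL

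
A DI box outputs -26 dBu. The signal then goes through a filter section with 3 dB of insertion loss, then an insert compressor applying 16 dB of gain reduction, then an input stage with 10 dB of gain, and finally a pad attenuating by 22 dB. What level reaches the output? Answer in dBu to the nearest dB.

Cascaded gains and losses add directly in dB.
-26 − 3 − 16 + 10 − 22 = -57 dBu.

-57 dBu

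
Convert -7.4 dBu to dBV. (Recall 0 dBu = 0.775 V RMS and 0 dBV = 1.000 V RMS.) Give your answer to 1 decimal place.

The offset between the scales is 20·log₁₀(0.775/1.000) = −2.214 dB.
So dBV = -7.4 − 2.214 = -9.6 dBV.

-9.6 dBV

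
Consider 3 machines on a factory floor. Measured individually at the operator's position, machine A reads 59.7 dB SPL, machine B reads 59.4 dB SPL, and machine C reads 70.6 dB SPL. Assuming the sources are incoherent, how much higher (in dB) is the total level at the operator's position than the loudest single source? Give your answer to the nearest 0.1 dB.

Add the sources as powers (linear), then convert back to dB:
L_total = 10·log₁₀(10^(59.7/10) + 10^(59.4/10) + 10^(70.6/10)) = 71.23 dB SPL.
Excess over the loudest (70.6 dB): 71.23 − 70.6 = 0.6 dB.

0.6 dB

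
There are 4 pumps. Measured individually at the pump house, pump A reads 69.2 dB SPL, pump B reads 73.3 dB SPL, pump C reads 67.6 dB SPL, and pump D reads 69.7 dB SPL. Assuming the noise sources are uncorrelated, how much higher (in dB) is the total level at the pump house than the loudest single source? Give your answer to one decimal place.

Uncorrelated sources add in intensity (power), not in dB.
L_total = 10·log₁₀(10^(69.2/10) + 10^(73.3/10) + 10^(67.6/10) + 10^(69.7/10)) = 76.51 dB SPL.
Excess over the loudest (73.3 dB): 76.51 − 73.3 = 3.2 dB.

3.2 dB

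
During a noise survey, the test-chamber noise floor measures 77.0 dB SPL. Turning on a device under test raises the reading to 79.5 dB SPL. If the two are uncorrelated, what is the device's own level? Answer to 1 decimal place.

75.9 dB SPL

Remove the background by subtracting linear intensities:
L_src = 10·log₁₀(10^(79.5/10) − 10^(77.0/10)) = 10·log₁₀(39010000) = 75.9 dB SPL.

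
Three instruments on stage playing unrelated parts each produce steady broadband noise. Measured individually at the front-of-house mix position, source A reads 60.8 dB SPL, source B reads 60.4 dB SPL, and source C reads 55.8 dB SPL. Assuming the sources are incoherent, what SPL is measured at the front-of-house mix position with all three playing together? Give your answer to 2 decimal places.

64.28 dB SPL

Incoherent sources sum as intensities:
L_total = 10·log₁₀(10^(60.8/10) + 10^(60.4/10) + 10^(55.8/10)) = 10·log₁₀(2679000) = 64.28 dB SPL.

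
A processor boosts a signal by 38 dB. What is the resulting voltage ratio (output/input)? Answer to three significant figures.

79.4

Voltage ratio = 10^(dB/20).
10^(38/20) = 10^(1.900) = 79.4.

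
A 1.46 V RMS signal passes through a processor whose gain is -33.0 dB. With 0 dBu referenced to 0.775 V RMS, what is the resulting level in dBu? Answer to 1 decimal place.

Input level: 20·log₁₀(1.46/0.775) = 5.50 dBu.
Output: 5.50 − 33.0 = -27.5 dBu.

-27.5 dBu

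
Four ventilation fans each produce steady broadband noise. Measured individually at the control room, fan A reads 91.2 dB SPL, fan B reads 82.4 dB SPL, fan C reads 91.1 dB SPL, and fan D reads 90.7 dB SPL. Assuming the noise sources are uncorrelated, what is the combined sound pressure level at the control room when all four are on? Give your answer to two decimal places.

Add the sources as powers (linear), then convert back to dB:
L_total = 10·log₁₀(10^(91.2/10) + 10^(82.4/10) + 10^(91.1/10) + 10^(90.7/10)) = 10·log₁₀(3955000000) = 95.97 dB SPL.

95.97 dB SPL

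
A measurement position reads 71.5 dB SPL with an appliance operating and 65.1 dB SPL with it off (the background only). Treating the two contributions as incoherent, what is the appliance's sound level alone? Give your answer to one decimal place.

70.4 dB SPL

Subtract intensities: L_src = 10·log₁₀(10^(L_total/10) − 10^(L_bg/10)).
L_src = 10·log₁₀(10^(71.5/10) − 10^(65.1/10)) = 10·log₁₀(10890000) = 70.4 dB SPL.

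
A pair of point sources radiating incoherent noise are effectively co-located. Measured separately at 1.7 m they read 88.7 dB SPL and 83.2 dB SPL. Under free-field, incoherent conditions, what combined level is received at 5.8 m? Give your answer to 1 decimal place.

79.1 dB SPL

Combined at 1.7 m: 10·log₁₀(10^(88.7/10)+10^(83.2/10)) = 89.78 dB SPL.
Then apply −20·log₁₀(5.8/1.7) = -10.66 dB → 79.1 dB SPL.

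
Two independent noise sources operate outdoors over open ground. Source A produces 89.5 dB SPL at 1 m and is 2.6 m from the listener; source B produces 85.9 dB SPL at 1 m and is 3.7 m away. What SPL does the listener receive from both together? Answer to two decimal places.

At the listener: L_A = 89.5 − 20·log₁₀(2.6) = 81.201 dB; L_B = 85.9 − 20·log₁₀(3.7) = 74.536 dB.
Combined: 10·log₁₀(10^(81.201/10)+10^(74.536/10)) = 82.05 dB SPL.

82.05 dB SPL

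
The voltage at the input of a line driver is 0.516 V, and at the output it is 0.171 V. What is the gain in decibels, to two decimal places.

Voltage is an amplitude quantity, so gain = 20·log₁₀(V_out/V_in).
20·log₁₀(0.171/0.516) = 20·log₁₀(0.3314) = -9.59 dB.

-9.59 dB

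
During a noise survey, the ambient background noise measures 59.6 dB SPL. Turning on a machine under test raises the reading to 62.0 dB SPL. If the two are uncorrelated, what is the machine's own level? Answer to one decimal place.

58.3 dB SPL

Background correction is a power subtraction:
L_src = 10·log₁₀(10^(62.0/10) − 10^(59.6/10)) = 10·log₁₀(672900) = 58.3 dB SPL.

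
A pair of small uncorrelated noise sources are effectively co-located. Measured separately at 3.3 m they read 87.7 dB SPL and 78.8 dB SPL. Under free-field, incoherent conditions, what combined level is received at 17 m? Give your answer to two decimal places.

Combined at 3.3 m: 10·log₁₀(10^(87.7/10)+10^(78.8/10)) = 88.226 dB SPL.
Then apply −20·log₁₀(17/3.3) = -14.239 dB → 73.99 dB SPL.

73.99 dB SPL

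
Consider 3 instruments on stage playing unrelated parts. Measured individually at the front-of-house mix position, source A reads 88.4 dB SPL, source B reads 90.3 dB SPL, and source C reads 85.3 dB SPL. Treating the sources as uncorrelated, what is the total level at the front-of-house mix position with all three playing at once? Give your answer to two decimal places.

93.23 dB SPL

Add the sources as powers (linear), then convert back to dB:
L_total = 10·log₁₀(10^(88.4/10) + 10^(90.3/10) + 10^(85.3/10)) = 10·log₁₀(2102000000) = 93.23 dB SPL.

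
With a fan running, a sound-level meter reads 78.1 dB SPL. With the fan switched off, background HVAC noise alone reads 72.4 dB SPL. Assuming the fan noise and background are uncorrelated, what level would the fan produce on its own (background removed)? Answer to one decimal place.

76.7 dB SPL

Remove the background by subtracting linear intensities:
L_src = 10·log₁₀(10^(78.1/10) − 10^(72.4/10)) = 10·log₁₀(47190000) = 76.7 dB SPL.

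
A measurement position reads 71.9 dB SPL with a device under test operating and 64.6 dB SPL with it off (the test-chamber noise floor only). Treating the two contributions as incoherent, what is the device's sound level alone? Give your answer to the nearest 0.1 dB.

71.0 dB SPL

Background correction is a power subtraction:
L_src = 10·log₁₀(10^(71.9/10) − 10^(64.6/10)) = 10·log₁₀(12600000) = 71.0 dB SPL.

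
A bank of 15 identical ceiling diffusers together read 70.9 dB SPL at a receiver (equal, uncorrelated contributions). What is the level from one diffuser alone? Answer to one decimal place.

15 equal incoherent sources add 10·log₁₀(15) = 11.76 dB over one source.
L_one = 70.9 − 11.76 = 59.1 dB SPL.

59.1 dB SPL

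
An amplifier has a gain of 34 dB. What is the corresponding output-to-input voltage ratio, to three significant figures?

50.1

Voltage ratio = 10^(dB/20).
10^(34/20) = 10^(1.700) = 50.1.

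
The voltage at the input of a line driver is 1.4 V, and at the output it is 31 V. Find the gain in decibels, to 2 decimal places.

26.90 dB

For a voltage ratio, dB = 20·log₁₀(V₂/V₁).
20·log₁₀(31/1.4) = 20·log₁₀(22.14) = 26.90 dB.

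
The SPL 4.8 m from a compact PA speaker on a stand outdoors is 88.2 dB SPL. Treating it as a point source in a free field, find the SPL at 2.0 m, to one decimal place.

95.8 dB SPL

Inverse-square spreading gives ΔL = −20·log₁₀(d₂/d₁).
ΔL = −20·log₁₀(2.0/4.8) = 7.60 dB, so L₂ = 88.2 + (7.60) = 95.8 dB SPL.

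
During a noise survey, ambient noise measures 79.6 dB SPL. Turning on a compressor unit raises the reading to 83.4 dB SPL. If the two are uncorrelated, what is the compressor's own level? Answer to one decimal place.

Remove the background by subtracting linear intensities:
L_src = 10·log₁₀(10^(83.4/10) − 10^(79.6/10)) = 10·log₁₀(127600000) = 81.1 dB SPL.

81.1 dB SPL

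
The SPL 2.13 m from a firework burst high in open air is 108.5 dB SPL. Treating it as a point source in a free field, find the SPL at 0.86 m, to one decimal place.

116.4 dB SPL

Inverse-square spreading gives ΔL = −20·log₁₀(d₂/d₁).
ΔL = −20·log₁₀(0.86/2.13) = 7.88 dB, so L₂ = 108.5 + (7.88) = 116.4 dB SPL.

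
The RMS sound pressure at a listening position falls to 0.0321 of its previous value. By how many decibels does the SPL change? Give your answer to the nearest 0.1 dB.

-29.9 dB

SPL change from a pressure ratio uses the 20·log₁₀ form:
20·log₁₀(0.0321) = -29.9 dB.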